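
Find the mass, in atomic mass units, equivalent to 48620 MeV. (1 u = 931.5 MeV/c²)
m = E/c² = 52.2 u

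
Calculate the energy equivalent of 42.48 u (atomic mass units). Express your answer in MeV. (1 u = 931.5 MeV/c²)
E = mc² = 39570 MeV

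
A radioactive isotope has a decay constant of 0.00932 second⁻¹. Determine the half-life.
t½ = ln(2)/λ = 74.37 seconds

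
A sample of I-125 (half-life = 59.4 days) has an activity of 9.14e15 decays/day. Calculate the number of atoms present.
N = A/λ = 7.833e17 atoms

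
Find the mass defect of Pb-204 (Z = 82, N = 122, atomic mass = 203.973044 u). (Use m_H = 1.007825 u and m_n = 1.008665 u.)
Δm = Z·m_H + N·m_n − M = 1.726 u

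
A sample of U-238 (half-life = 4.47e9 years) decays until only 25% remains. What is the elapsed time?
t = t½ × log₂(N₀/N) = 8.94e9 years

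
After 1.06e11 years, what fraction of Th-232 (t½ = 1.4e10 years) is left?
N/N₀ = (1/2)^(t/t½) = 0.005257 = 0.526%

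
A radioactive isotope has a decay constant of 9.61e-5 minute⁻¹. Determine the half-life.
t½ = ln(2)/λ = 7213 minutes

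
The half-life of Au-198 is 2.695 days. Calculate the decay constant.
λ = ln(2)/t½ = 0.2572 day⁻¹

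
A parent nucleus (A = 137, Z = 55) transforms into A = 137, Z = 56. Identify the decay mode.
ΔA = 0, ΔZ = +1 ⇒ beta-minus decay (β⁻)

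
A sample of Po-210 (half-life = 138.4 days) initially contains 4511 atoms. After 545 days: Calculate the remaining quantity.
N = N₀(1/2)^(t/t½) = 294.3 atoms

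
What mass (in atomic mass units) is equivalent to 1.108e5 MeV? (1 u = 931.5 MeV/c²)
m = E/c² = 118.9 u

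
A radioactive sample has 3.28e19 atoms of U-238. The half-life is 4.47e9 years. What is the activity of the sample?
A = λN = 5.086e9 decays/year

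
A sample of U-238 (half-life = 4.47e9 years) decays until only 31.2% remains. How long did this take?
t = t½ × log₂(N₀/N) = 7.511e9 years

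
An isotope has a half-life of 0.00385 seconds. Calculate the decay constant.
λ = ln(2)/t½ = 180 second⁻¹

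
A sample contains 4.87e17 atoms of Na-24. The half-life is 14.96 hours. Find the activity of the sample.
A = λN = 2.256e16 decays/hour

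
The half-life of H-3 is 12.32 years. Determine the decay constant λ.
λ = ln(2)/t½ = 0.05626 year⁻¹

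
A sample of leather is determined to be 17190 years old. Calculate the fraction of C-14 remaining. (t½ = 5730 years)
N/N₀ = (1/2)^(t/t½) = 0.125 = 12.5%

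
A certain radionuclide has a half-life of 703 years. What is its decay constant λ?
λ = ln(2)/t½ = 9.86e-4 year⁻¹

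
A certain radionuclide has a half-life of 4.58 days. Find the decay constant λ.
λ = ln(2)/t½ = 0.1513 day⁻¹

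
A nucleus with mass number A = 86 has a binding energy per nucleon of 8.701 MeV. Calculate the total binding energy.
B.E. = 8.701 × 86 = 748.3 MeV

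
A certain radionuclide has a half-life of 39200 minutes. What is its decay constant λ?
λ = ln(2)/t½ = 1.768e-5 minute⁻¹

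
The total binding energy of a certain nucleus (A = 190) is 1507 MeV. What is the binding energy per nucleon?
B.E./A = 1507/190 = 7.932 MeV/nucleon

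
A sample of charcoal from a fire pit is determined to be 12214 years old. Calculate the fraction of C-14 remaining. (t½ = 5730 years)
N/N₀ = (1/2)^(t/t½) = 0.2282 = 22.8%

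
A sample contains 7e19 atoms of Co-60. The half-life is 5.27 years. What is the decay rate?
A = λN = 9.207e18 decays/year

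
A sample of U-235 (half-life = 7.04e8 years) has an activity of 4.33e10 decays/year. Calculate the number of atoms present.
N = A/λ = 4.398e19 atoms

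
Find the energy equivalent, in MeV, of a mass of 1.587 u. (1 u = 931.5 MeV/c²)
E = mc² = 1478 MeV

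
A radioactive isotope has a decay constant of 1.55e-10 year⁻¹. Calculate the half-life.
t½ = ln(2)/λ = 4.472e9 years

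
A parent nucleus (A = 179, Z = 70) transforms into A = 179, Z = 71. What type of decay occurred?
ΔA = 0, ΔZ = +1 ⇒ beta-minus decay (β⁻)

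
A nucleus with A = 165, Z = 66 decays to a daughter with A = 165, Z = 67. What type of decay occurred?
ΔA = 0, ΔZ = +1 ⇒ beta-minus decay (β⁻)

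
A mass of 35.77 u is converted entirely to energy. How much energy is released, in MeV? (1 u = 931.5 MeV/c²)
E = mc² = 33320 MeV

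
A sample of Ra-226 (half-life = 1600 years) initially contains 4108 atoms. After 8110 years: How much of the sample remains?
N = N₀(1/2)^(t/t½) = 122.4 atoms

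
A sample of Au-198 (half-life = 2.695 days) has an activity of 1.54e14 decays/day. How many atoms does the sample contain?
N = A/λ = 5.988e14 atoms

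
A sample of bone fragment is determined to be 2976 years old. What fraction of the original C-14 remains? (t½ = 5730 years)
N/N₀ = (1/2)^(t/t½) = 0.6977 = 69.8%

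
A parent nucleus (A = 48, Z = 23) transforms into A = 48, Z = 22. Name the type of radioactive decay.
ΔA = 0, ΔZ = -1 ⇒ beta-plus decay (β⁺) or electron capture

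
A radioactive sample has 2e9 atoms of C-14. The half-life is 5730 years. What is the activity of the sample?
A = λN = 2.419e5 decays/year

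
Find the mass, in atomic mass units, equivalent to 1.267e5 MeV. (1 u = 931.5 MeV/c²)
m = E/c² = 136 u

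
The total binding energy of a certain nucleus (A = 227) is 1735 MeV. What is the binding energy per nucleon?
B.E./A = 1735/227 = 7.643 MeV/nucleon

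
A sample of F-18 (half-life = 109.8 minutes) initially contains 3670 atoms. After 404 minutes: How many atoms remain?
N = N₀(1/2)^(t/t½) = 286.5 atoms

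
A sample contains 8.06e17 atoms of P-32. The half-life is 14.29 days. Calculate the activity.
A = λN = 3.91e16 decays/day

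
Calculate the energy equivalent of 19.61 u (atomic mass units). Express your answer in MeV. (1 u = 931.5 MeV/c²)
E = mc² = 18270 MeV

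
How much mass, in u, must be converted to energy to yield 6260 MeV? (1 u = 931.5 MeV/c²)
m = E/c² = 6.72 u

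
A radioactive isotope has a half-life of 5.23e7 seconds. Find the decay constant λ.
λ = ln(2)/t½ = 1.325e-8 second⁻¹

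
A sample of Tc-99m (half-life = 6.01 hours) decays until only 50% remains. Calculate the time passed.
t = t½ × log₂(N₀/N) = 6.01 hours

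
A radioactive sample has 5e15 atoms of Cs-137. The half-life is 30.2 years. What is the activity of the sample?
A = λN = 1.148e14 decays/year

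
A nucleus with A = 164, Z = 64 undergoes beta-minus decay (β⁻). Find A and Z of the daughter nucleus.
Daughter: A = 164, Z = 65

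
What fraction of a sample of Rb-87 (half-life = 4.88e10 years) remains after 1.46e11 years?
N/N₀ = (1/2)^(t/t½) = 0.1257 = 12.6%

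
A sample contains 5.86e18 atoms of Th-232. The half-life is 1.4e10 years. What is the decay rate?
A = λN = 2.901e8 decays/year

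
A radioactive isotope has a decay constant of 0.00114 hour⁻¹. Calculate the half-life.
t½ = ln(2)/λ = 608 hours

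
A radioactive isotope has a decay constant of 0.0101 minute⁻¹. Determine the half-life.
t½ = ln(2)/λ = 68.63 minutes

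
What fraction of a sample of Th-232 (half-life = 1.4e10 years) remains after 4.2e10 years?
N/N₀ = (1/2)^(t/t½) = 0.125 = 12.5%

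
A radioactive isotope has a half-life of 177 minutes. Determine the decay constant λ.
λ = ln(2)/t½ = 0.003916 minute⁻¹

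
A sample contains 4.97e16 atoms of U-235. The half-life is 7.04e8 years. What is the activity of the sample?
A = λN = 4.893e7 decays/year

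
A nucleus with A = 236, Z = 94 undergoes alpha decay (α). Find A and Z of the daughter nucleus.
Daughter: A = 232, Z = 92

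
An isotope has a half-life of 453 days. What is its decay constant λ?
λ = ln(2)/t½ = 0.00153 day⁻¹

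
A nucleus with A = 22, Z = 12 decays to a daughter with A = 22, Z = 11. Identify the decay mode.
ΔA = 0, ΔZ = -1 ⇒ beta-plus decay (β⁺) or electron capture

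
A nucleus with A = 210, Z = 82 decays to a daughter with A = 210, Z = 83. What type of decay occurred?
ΔA = 0, ΔZ = +1 ⇒ beta-minus decay (β⁻)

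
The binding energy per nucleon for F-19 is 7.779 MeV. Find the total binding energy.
B.E. = 7.779 × 19 = 147.8 MeV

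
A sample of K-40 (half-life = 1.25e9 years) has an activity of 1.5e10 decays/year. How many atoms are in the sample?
N = A/λ = 2.705e19 atoms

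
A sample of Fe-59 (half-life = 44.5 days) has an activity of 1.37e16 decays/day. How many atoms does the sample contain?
N = A/λ = 8.795e17 atoms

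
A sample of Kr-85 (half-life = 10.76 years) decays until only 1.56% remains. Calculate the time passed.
t = t½ × log₂(N₀/N) = 64.58 years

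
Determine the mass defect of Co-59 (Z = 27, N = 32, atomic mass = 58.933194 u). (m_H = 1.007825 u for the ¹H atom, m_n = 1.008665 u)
Δm = Z·m_H + N·m_n − M = 0.5554 u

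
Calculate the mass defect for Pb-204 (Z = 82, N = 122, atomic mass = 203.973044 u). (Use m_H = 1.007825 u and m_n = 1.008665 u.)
Δm = Z·m_H + N·m_n − M = 1.726 u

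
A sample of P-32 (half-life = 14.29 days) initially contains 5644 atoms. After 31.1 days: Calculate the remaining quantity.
N = N₀(1/2)^(t/t½) = 1249 atoms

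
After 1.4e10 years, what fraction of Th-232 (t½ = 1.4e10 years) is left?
N/N₀ = (1/2)^(t/t½) = 0.5 = 50%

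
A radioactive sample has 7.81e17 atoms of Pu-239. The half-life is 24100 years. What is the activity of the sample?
A = λN = 2.246e13 decays/year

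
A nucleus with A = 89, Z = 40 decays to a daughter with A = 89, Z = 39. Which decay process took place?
ΔA = 0, ΔZ = -1 ⇒ beta-plus decay (β⁺) or electron capture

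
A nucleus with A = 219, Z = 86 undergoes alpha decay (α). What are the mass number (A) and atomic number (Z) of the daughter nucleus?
Daughter: A = 215, Z = 84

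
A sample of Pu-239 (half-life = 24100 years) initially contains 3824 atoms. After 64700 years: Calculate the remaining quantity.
N = N₀(1/2)^(t/t½) = 594.8 atoms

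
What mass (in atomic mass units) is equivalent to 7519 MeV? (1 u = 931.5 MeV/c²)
m = E/c² = 8.072 u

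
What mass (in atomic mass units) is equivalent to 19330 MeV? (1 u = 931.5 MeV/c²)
m = E/c² = 20.75 u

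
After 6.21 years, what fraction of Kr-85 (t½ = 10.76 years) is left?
N/N₀ = (1/2)^(t/t½) = 0.6703 = 67%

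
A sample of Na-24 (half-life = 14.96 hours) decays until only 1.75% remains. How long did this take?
t = t½ × log₂(N₀/N) = 87.31 hours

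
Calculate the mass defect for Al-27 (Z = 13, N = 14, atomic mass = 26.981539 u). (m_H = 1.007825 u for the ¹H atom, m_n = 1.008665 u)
Δm = Z·m_H + N·m_n − M = 0.2415 u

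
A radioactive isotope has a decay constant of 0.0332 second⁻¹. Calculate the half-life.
t½ = ln(2)/λ = 20.88 seconds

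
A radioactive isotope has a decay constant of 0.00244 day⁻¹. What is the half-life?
t½ = ln(2)/λ = 284.1 days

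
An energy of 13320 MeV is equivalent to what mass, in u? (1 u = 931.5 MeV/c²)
m = E/c² = 14.3 u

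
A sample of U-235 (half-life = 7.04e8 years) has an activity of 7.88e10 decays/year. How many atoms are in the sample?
N = A/λ = 8.003e19 atoms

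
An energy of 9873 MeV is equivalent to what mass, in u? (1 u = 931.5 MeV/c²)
m = E/c² = 10.6 u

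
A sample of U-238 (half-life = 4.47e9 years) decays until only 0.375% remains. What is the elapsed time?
t = t½ × log₂(N₀/N) = 3.602e10 years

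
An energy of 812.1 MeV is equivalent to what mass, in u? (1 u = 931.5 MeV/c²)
m = E/c² = 0.8718 u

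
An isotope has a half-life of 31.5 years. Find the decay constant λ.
λ = ln(2)/t½ = 0.022 year⁻¹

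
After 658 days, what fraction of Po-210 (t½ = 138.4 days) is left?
N/N₀ = (1/2)^(t/t½) = 0.03705 = 3.71%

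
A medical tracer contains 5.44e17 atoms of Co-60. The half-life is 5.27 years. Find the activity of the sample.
A = λN = 7.155e16 decays/year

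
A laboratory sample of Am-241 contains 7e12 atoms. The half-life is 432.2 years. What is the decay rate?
A = λN = 1.123e10 decays/year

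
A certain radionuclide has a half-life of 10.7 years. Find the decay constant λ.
λ = ln(2)/t½ = 0.06478 year⁻¹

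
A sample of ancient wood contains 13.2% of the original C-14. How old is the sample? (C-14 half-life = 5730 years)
Age = t½ × log₂(1/ratio) = 16740 years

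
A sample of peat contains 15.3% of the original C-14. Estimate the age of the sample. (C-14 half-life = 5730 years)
Age = t½ × log₂(1/ratio) = 15520 years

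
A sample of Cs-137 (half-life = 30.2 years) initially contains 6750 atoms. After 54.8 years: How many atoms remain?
N = N₀(1/2)^(t/t½) = 1919 atoms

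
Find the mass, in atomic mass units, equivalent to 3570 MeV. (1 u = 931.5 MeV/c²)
m = E/c² = 3.833 u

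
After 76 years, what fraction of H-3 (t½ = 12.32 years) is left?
N/N₀ = (1/2)^(t/t½) = 0.0139 = 1.39%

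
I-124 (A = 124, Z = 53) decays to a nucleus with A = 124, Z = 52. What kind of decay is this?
ΔA = 0, ΔZ = -1 ⇒ beta-plus decay (β⁺) or electron capture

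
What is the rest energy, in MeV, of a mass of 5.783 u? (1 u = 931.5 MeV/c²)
E = mc² = 5387 MeV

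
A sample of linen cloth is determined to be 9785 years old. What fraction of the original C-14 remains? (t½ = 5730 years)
N/N₀ = (1/2)^(t/t½) = 0.3062 = 30.6%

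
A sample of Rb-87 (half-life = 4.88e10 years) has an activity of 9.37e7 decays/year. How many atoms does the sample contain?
N = A/λ = 6.597e18 atoms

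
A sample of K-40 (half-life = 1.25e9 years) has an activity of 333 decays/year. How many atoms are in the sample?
N = A/λ = 6.005e11 atoms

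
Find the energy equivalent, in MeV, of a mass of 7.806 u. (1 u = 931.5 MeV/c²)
E = mc² = 7271 MeV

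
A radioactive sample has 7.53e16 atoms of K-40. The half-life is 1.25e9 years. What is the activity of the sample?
A = λN = 4.176e7 decays/year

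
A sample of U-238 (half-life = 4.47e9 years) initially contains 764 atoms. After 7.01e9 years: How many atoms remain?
N = N₀(1/2)^(t/t½) = 257.6 atoms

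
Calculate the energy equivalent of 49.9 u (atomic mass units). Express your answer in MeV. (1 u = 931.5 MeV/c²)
E = mc² = 46480 MeV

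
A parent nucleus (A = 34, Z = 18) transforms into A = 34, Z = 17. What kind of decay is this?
ΔA = 0, ΔZ = -1 ⇒ beta-plus decay (β⁺) or electron capture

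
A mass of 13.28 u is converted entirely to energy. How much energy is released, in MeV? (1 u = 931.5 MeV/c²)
E = mc² = 12370 MeV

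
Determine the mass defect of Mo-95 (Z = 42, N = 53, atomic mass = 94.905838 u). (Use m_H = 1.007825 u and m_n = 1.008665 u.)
Δm = Z·m_H + N·m_n − M = 0.8821 u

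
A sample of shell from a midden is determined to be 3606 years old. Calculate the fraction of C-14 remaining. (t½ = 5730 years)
N/N₀ = (1/2)^(t/t½) = 0.6465 = 64.6%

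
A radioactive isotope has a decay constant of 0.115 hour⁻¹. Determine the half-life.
t½ = ln(2)/λ = 6.027 hours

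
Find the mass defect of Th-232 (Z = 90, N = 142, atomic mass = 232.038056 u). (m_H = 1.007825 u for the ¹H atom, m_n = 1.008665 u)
Δm = Z·m_H + N·m_n − M = 1.897 u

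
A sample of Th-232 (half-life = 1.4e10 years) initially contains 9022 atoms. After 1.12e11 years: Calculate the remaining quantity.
N = N₀(1/2)^(t/t½) = 35.24 atoms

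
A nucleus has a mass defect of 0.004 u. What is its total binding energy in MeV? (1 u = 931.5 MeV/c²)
B.E. = Δm × 931.5 = 3.726 MeV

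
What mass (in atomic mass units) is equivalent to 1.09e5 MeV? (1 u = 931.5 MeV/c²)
m = E/c² = 117 u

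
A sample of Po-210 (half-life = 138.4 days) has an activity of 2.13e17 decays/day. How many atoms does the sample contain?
N = A/λ = 4.253e19 atoms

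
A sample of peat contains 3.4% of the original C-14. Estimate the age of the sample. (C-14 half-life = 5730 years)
Age = t½ × log₂(1/ratio) = 27950 years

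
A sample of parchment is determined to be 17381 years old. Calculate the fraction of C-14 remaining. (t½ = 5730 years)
N/N₀ = (1/2)^(t/t½) = 0.1221 = 12.2%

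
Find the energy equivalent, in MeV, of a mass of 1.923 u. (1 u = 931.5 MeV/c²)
E = mc² = 1791 MeV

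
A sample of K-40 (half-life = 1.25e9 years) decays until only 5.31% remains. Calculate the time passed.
t = t½ × log₂(N₀/N) = 5.294e9 years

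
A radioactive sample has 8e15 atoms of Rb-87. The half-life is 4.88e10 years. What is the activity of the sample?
A = λN = 1.136e5 decays/year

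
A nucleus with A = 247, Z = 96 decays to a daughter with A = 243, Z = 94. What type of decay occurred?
ΔA = -4, ΔZ = -2 ⇒ alpha decay (α)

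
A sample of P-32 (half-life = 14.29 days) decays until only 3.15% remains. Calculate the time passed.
t = t½ × log₂(N₀/N) = 71.29 days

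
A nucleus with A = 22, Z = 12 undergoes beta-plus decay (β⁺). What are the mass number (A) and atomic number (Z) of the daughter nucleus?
Daughter: A = 22, Z = 11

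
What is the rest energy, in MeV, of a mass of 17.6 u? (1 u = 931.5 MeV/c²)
E = mc² = 16390 MeV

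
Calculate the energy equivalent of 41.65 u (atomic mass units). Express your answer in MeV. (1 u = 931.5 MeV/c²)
E = mc² = 38800 MeV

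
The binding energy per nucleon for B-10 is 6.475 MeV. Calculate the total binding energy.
B.E. = 6.475 × 10 = 64.75 MeV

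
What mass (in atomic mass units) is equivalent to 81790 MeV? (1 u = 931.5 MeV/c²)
m = E/c² = 87.8 u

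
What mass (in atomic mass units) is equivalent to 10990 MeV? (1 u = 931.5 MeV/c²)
m = E/c² = 11.8 u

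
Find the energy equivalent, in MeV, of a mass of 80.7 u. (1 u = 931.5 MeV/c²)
E = mc² = 75170 MeV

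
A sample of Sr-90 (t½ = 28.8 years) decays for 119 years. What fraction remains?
N/N₀ = (1/2)^(t/t½) = 0.05704 = 5.7%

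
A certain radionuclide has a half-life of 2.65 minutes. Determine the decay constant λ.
λ = ln(2)/t½ = 0.2616 minute⁻¹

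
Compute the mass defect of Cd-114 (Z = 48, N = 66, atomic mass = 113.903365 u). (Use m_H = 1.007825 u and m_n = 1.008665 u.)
Δm = Z·m_H + N·m_n − M = 1.044 u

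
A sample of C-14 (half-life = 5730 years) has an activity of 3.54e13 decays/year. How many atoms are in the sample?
N = A/λ = 2.926e17 atoms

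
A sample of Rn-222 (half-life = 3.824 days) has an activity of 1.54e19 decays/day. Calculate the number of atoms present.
N = A/λ = 8.496e19 atoms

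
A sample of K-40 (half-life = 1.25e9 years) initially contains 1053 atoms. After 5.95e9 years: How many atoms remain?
N = N₀(1/2)^(t/t½) = 38.86 atoms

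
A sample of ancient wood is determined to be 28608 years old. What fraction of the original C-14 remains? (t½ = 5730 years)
N/N₀ = (1/2)^(t/t½) = 0.03141 = 3.14%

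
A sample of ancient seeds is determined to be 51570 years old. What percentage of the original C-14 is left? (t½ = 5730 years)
N/N₀ = (1/2)^(t/t½) = 0.001953 = 0.195%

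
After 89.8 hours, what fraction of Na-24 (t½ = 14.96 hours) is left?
N/N₀ = (1/2)^(t/t½) = 0.0156 = 1.56%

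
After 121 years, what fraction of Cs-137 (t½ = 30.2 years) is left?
N/N₀ = (1/2)^(t/t½) = 0.06221 = 6.22%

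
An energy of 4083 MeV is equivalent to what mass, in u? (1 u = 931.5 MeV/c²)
m = E/c² = 4.383 u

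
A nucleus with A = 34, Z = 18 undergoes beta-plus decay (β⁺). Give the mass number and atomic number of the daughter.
Daughter: A = 34, Z = 17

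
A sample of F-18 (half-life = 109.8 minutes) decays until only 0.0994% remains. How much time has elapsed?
t = t½ × log₂(N₀/N) = 1095 minutes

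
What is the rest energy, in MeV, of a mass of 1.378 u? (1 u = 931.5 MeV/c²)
E = mc² = 1284 MeV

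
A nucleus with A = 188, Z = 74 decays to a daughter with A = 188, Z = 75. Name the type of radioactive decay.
ΔA = 0, ΔZ = +1 ⇒ beta-minus decay (β⁻)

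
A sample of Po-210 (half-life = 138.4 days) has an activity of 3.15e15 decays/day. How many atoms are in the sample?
N = A/λ = 6.29e17 atoms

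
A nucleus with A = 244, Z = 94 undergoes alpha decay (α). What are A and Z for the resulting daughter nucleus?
Daughter: A = 240, Z = 92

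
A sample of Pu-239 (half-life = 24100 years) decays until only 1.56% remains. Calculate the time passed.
t = t½ × log₂(N₀/N) = 1.447e5 years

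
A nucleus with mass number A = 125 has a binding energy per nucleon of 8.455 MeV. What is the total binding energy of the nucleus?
B.E. = 8.455 × 125 = 1057 MeV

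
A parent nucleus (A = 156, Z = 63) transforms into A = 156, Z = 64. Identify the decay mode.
ΔA = 0, ΔZ = +1 ⇒ beta-minus decay (β⁻)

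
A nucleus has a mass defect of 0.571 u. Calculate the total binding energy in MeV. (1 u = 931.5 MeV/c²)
B.E. = Δm × 931.5 = 531.9 MeV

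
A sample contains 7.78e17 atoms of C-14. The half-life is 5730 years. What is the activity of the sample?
A = λN = 9.411e13 decays/year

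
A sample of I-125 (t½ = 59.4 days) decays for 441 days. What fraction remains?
N/N₀ = (1/2)^(t/t½) = 0.005822 = 0.582%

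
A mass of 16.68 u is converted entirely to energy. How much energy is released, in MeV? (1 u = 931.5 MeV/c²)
E = mc² = 15540 MeV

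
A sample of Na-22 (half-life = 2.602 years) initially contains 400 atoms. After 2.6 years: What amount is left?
N = N₀(1/2)^(t/t½) = 200.1 atoms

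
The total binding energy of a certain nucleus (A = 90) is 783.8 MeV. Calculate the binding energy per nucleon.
B.E./A = 783.8/90 = 8.709 MeV/nucleon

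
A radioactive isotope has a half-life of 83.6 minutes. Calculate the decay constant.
λ = ln(2)/t½ = 0.008291 minute⁻¹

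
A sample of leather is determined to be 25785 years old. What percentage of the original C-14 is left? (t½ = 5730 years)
N/N₀ = (1/2)^(t/t½) = 0.04419 = 4.42%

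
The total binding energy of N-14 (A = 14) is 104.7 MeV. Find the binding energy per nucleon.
B.E./A = 104.7/14 = 7.479 MeV/nucleon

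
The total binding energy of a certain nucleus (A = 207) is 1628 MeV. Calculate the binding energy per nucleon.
B.E./A = 1628/207 = 7.865 MeV/nucleon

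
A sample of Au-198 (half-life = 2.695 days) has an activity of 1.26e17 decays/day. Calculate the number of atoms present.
N = A/λ = 4.899e17 atoms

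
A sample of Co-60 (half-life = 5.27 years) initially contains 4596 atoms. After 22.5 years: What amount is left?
N = N₀(1/2)^(t/t½) = 238.3 atoms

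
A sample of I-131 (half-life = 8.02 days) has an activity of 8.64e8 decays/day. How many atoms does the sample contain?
N = A/λ = 9.997e9 atoms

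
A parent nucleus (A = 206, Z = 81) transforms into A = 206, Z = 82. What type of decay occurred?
ΔA = 0, ΔZ = +1 ⇒ beta-minus decay (β⁻)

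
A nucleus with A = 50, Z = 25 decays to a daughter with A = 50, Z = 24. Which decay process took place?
ΔA = 0, ΔZ = -1 ⇒ beta-plus decay (β⁺) or electron capture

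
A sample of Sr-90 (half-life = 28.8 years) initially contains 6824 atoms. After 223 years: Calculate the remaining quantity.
N = N₀(1/2)^(t/t½) = 31.85 atoms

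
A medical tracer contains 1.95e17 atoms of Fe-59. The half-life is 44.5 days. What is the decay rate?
A = λN = 3.037e15 decays/day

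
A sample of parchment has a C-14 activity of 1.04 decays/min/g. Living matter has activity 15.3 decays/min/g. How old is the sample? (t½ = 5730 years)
Age = t½ × log₂(A₀/A) = 22230 years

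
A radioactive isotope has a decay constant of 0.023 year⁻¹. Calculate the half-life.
t½ = ln(2)/λ = 30.14 years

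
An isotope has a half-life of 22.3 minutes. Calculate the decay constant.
λ = ln(2)/t½ = 0.03108 minute⁻¹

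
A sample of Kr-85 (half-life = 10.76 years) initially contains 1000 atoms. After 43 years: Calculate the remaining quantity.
N = N₀(1/2)^(t/t½) = 62.66 atoms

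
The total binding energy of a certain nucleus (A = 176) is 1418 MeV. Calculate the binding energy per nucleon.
B.E./A = 1418/176 = 8.057 MeV/nucleon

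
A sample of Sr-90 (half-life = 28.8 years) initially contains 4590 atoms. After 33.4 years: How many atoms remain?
N = N₀(1/2)^(t/t½) = 2054 atoms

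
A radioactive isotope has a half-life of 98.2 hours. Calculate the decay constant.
λ = ln(2)/t½ = 0.007059 hour⁻¹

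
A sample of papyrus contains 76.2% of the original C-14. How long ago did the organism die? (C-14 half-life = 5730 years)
Age = t½ × log₂(1/ratio) = 2247 years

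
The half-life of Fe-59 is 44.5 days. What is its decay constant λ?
λ = ln(2)/t½ = 0.01558 day⁻¹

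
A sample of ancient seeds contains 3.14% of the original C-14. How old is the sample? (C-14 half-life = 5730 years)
Age = t½ × log₂(1/ratio) = 28610 years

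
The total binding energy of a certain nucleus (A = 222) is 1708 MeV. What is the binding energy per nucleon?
B.E./A = 1708/222 = 7.694 MeV/nucleon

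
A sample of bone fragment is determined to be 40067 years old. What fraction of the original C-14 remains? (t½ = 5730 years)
N/N₀ = (1/2)^(t/t½) = 0.007853 = 0.785%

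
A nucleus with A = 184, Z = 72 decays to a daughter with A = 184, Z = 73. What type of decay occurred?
ΔA = 0, ΔZ = +1 ⇒ beta-minus decay (β⁻)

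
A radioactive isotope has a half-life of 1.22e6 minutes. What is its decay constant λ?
λ = ln(2)/t½ = 5.682e-7 minute⁻¹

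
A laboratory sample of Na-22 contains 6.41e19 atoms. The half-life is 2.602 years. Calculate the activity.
A = λN = 1.708e19 decays/year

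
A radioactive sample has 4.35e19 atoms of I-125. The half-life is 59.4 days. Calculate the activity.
A = λN = 5.076e17 decays/day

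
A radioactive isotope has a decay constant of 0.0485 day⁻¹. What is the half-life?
t½ = ln(2)/λ = 14.29 days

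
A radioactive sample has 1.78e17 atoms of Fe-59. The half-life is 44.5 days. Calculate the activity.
A = λN = 2.773e15 decays/day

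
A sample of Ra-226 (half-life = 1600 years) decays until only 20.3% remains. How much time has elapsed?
t = t½ × log₂(N₀/N) = 3681 years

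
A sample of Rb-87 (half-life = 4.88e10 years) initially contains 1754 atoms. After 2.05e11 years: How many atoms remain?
N = N₀(1/2)^(t/t½) = 95.38 atoms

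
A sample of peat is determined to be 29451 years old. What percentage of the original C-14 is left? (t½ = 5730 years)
N/N₀ = (1/2)^(t/t½) = 0.02836 = 2.84%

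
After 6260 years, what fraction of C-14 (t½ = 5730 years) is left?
N/N₀ = (1/2)^(t/t½) = 0.4689 = 46.9%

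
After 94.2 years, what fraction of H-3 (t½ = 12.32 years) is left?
N/N₀ = (1/2)^(t/t½) = 0.004992 = 0.499%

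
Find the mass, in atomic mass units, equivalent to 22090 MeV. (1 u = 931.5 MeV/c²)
m = E/c² = 23.71 u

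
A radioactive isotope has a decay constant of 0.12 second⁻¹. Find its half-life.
t½ = ln(2)/λ = 5.776 seconds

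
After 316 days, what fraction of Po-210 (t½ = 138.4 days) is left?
N/N₀ = (1/2)^(t/t½) = 0.2054 = 20.5%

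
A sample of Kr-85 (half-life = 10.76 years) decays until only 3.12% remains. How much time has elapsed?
t = t½ × log₂(N₀/N) = 53.82 years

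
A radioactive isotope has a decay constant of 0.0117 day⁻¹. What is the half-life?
t½ = ln(2)/λ = 59.24 days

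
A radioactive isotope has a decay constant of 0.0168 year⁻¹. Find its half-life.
t½ = ln(2)/λ = 41.26 years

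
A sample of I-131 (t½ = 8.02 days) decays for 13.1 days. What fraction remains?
N/N₀ = (1/2)^(t/t½) = 0.3223 = 32.2%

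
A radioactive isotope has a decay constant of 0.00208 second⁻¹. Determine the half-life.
t½ = ln(2)/λ = 333.2 seconds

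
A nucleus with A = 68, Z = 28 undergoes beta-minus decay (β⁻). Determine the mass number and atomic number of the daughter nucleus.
Daughter: A = 68, Z = 29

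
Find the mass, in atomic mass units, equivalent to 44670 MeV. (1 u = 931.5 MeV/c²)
m = E/c² = 47.95 u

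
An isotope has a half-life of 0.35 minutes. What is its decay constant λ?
λ = ln(2)/t½ = 1.98 minute⁻¹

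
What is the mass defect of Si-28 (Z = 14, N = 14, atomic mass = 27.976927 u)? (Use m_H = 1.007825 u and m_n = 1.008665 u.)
Δm = Z·m_H + N·m_n − M = 0.2539 u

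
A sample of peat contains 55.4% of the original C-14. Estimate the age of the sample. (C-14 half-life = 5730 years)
Age = t½ × log₂(1/ratio) = 4882 years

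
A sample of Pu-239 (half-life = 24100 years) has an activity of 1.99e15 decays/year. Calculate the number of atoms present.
N = A/λ = 6.919e19 atoms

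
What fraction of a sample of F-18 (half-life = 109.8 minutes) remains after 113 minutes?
N/N₀ = (1/2)^(t/t½) = 0.49 = 49%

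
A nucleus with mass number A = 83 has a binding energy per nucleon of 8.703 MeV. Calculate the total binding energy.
B.E. = 8.703 × 83 = 722.3 MeV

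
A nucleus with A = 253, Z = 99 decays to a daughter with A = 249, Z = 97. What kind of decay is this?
ΔA = -4, ΔZ = -2 ⇒ alpha decay (α)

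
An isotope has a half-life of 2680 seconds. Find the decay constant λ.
λ = ln(2)/t½ = 2.586e-4 second⁻¹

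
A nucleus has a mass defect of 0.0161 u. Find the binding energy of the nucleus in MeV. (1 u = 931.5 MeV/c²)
B.E. = Δm × 931.5 = 15 MeV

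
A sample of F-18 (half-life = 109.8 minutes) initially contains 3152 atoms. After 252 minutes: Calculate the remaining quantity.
N = N₀(1/2)^(t/t½) = 642.2 atoms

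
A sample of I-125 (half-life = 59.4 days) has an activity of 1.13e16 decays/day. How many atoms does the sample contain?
N = A/λ = 9.684e17 atoms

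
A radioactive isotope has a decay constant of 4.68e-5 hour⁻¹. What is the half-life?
t½ = ln(2)/λ = 14810 hours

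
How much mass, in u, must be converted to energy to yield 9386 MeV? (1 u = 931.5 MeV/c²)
m = E/c² = 10.08 u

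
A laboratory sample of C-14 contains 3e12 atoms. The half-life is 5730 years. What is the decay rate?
A = λN = 3.629e8 decays/year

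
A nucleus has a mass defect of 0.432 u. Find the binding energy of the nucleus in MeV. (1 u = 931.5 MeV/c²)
B.E. = Δm × 931.5 = 402.4 MeV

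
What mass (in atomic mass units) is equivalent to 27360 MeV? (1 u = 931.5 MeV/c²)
m = E/c² = 29.37 u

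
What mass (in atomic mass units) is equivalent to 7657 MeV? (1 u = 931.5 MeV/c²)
m = E/c² = 8.22 u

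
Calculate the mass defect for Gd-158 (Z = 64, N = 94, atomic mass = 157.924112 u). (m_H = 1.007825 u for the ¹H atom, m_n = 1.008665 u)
Δm = Z·m_H + N·m_n − M = 1.391 u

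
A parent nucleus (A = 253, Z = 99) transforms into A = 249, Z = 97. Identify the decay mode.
ΔA = -4, ΔZ = -2 ⇒ alpha decay (α)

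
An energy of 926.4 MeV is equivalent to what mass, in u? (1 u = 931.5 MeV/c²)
m = E/c² = 0.9945 u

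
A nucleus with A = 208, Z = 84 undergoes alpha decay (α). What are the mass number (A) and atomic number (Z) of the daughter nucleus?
Daughter: A = 204, Z = 82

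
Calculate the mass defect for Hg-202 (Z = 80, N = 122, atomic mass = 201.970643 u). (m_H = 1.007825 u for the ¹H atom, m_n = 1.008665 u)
Δm = Z·m_H + N·m_n − M = 1.712 u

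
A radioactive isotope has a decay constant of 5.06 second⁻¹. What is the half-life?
t½ = ln(2)/λ = 0.137 seconds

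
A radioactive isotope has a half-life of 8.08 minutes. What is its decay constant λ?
λ = ln(2)/t½ = 0.08579 minute⁻¹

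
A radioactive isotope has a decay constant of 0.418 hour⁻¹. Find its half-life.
t½ = ln(2)/λ = 1.658 hours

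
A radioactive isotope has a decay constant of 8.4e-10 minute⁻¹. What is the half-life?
t½ = ln(2)/λ = 8.252e8 minutes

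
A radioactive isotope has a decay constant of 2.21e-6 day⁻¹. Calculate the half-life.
t½ = ln(2)/λ = 3.136e5 days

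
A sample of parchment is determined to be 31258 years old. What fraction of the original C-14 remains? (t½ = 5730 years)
N/N₀ = (1/2)^(t/t½) = 0.02279 = 2.28%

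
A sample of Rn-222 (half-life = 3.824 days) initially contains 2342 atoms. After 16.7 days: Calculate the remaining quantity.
N = N₀(1/2)^(t/t½) = 113.5 atoms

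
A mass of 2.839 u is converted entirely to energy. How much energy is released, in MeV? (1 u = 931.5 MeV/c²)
E = mc² = 2645 MeV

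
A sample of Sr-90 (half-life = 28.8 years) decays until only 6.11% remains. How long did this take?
t = t½ × log₂(N₀/N) = 116.1 years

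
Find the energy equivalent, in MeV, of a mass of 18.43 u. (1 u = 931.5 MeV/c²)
E = mc² = 17170 MeV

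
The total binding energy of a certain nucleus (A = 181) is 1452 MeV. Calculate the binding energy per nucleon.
B.E./A = 1452/181 = 8.022 MeV/nucleon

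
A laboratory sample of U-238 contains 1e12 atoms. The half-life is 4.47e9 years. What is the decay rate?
A = λN = 155.1 decays/year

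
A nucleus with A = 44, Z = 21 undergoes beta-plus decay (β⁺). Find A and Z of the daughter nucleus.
Daughter: A = 44, Z = 20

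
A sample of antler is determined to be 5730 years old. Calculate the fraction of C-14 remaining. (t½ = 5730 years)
N/N₀ = (1/2)^(t/t½) = 0.5 = 50%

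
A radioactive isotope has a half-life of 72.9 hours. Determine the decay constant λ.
λ = ln(2)/t½ = 0.009508 hour⁻¹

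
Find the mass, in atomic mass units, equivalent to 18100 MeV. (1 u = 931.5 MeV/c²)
m = E/c² = 19.43 u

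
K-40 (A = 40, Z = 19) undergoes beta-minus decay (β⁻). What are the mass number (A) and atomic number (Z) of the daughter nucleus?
Daughter: A = 40, Z = 20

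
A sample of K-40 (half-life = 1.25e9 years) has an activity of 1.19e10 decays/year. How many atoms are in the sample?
N = A/λ = 2.146e19 atoms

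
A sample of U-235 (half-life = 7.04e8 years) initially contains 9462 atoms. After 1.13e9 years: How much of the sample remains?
N = N₀(1/2)^(t/t½) = 3110 atoms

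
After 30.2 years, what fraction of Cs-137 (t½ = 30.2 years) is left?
N/N₀ = (1/2)^(t/t½) = 0.5 = 50%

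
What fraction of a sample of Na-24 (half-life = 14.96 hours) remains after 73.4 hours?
N/N₀ = (1/2)^(t/t½) = 0.03334 = 3.33%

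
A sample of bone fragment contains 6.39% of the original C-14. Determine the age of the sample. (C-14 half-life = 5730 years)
Age = t½ × log₂(1/ratio) = 22740 years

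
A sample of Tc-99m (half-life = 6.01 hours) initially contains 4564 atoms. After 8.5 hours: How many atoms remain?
N = N₀(1/2)^(t/t½) = 1712 atoms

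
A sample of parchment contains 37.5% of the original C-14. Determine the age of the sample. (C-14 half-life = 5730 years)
Age = t½ × log₂(1/ratio) = 8108 years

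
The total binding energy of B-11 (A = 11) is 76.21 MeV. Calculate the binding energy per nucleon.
B.E./A = 76.21/11 = 6.928 MeV/nucleon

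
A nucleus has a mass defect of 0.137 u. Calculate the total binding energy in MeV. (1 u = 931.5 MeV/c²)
B.E. = Δm × 931.5 = 127.6 MeV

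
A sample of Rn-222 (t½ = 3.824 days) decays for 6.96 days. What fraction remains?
N/N₀ = (1/2)^(t/t½) = 0.2832 = 28.3%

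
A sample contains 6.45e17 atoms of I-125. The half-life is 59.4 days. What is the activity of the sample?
A = λN = 7.527e15 decays/day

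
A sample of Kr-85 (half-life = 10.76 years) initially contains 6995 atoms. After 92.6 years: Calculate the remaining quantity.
N = N₀(1/2)^(t/t½) = 17.95 atoms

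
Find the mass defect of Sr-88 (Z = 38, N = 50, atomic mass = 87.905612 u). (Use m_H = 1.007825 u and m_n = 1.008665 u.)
Δm = Z·m_H + N·m_n − M = 0.825 u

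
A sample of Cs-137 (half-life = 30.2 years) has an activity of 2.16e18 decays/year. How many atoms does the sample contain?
N = A/λ = 9.411e19 atoms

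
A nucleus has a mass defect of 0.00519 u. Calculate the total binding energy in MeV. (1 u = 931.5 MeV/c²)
B.E. = Δm × 931.5 = 4.834 MeV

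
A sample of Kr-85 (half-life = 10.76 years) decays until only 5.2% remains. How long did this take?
t = t½ × log₂(N₀/N) = 45.9 years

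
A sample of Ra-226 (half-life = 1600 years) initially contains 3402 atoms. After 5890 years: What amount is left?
N = N₀(1/2)^(t/t½) = 265.2 atoms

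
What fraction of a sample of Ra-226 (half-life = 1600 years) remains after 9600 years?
N/N₀ = (1/2)^(t/t½) = 0.01562 = 1.56%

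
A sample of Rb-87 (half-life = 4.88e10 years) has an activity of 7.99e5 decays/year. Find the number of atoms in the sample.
N = A/λ = 5.625e16 atoms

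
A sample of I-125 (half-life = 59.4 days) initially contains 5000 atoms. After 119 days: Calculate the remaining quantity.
N = N₀(1/2)^(t/t½) = 1247 atoms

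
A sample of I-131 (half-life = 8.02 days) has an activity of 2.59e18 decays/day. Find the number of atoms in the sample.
N = A/λ = 2.997e19 atoms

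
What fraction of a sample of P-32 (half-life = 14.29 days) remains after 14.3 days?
N/N₀ = (1/2)^(t/t½) = 0.4998 = 50%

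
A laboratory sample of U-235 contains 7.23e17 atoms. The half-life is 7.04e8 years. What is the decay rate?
A = λN = 7.119e8 decays/year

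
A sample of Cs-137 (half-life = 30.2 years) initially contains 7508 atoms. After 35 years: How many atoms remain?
N = N₀(1/2)^(t/t½) = 3362 atoms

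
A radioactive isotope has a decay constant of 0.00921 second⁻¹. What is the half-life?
t½ = ln(2)/λ = 75.26 seconds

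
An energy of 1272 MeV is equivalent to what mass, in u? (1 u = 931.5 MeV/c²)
m = E/c² = 1.366 u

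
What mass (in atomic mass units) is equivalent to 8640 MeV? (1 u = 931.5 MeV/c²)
m = E/c² = 9.275 u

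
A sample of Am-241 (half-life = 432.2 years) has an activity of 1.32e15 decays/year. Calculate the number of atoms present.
N = A/λ = 8.231e17 atoms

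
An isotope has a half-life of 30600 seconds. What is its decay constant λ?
λ = ln(2)/t½ = 2.265e-5 second⁻¹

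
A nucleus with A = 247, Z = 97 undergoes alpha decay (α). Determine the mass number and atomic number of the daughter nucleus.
Daughter: A = 243, Z = 95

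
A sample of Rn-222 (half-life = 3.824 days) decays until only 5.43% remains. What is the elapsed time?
t = t½ × log₂(N₀/N) = 16.07 days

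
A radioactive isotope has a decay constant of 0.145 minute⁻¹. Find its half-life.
t½ = ln(2)/λ = 4.78 minutes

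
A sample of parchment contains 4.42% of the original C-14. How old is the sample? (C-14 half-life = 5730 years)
Age = t½ × log₂(1/ratio) = 25780 years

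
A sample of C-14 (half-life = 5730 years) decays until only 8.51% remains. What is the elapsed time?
t = t½ × log₂(N₀/N) = 20370 years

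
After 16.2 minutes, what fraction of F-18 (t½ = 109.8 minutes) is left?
N/N₀ = (1/2)^(t/t½) = 0.9028 = 90.3%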